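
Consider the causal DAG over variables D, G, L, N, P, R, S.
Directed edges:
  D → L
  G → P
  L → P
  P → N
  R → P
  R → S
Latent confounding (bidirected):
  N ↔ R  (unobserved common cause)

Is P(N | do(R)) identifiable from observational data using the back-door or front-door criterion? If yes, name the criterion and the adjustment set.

desc(R)\{R}={N,P,S}; candidates ⊆ {D,G,L}.
R↔N: latent back-door arc(s) into R.
size 0: {}; under {} R still reaches {N} ∋ N.
size 1: {D}, {G}, {L}; under {D} R still reaches {N} ∋ N.
size 2: {D,G}, {D,L}, {G,L}; under {D,G} R still reaches {N} ∋ N.
R↔N cannot be blocked by any observed set — no back-door set.
{P}: (i) intercepts every directed R→N path; (ii) no back-door R→{P}; (iii) {R} blocks every back-door {P}→N. Front-door holds.
P(N|do(R)) = Σ_{P} P(P|R) Σ_{R'} P(N|P,R')P(R').

P(N|do(R)): frontdoor, adjust for {P}.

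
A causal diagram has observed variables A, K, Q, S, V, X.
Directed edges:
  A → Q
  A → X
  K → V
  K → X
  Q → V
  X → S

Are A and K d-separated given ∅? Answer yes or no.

Yes — A ⊥ K | ∅.

Bayes-Ball from A | ∅ reaches {Q,S,V,X}.
K ∉ reach(A|∅) ⇒ A ⊥ K | ∅.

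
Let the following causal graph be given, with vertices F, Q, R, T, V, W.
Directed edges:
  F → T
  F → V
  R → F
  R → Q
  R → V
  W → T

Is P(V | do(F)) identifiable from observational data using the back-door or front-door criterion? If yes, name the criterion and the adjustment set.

desc(F)\{F}={T,V}; candidates ⊆ {Q,R,W}.
size 0: {}; under {} F still reaches {Q,R,V} ∋ V.
{R}: F⊥V given {R} in G with F→· removed — back-door holds.
P(V|do(F)) = Σ_{R} P(V|F,R)·P(R).

P(V|do(F)): backdoor, adjust for {R}.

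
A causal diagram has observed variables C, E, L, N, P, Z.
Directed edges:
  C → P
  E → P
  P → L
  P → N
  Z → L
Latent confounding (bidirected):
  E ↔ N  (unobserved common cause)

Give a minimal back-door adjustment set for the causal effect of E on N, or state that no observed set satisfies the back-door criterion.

E→N: no observed back-door set.

desc(E)\{E}={L,N,P}; candidates ⊆ {C,Z}.
E↔N: latent back-door arc(s) into E.
size 0: {}; under {} E still reaches {N} ∋ N.
size 1: {C}, {Z}; under {C} E still reaches {N} ∋ N.
size 2: {C,Z}; under {C,Z} E still reaches {N} ∋ N.
E↔N cannot be blocked by any observed set — no back-door set.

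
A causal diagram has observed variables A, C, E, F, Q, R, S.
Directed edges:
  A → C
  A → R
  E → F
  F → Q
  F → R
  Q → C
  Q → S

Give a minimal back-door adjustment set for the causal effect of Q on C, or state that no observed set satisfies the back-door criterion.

Q→C: minimal back-door set ∅.

desc(Q)\{Q}={C,S}; candidates ⊆ {A,E,F,R}.
∅: Q⊥C given ∅ in G with Q→· removed — back-door holds.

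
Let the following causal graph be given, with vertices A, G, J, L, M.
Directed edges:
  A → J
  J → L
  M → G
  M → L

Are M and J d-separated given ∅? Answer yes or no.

Bayes-Ball from M | ∅ reaches {G,L}.
J ∉ reach(M|∅) ⇒ M ⊥ J | ∅.

Yes — M ⊥ J | ∅.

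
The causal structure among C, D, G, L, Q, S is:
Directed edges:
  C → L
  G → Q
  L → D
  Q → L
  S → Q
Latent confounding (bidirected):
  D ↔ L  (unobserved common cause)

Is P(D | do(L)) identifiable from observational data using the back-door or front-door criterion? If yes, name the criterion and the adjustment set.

desc(L)\{L}={D}; candidates ⊆ {C,G,Q,S}.
L↔D: latent back-door arc(s) into L.
size 0: {}; under {} L still reaches {C,D,G,Q,S} ∋ D.
size 1: {C}, {G}, {Q} …(+1); under {C} L still reaches {D,G,Q,S} ∋ D.
size 2: {C,G}, {C,Q}, {C,S} …(+3); under {C,G} L still reaches {D,Q,S} ∋ D.
L↔D cannot be blocked by any observed set — no back-door set.
No mediator lies on a directed L→…→D path.
Neither criterion identifies P(D|do(L)) in this graph.

P(D|do(L)): not identifiable (no BD/FD set).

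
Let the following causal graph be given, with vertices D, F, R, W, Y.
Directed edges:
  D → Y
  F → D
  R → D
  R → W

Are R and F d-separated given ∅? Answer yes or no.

Bayes-Ball from R | ∅ reaches {D,W,Y}.
F ∉ reach(R|∅) ⇒ R ⊥ F | ∅.

Yes — R ⊥ F | ∅.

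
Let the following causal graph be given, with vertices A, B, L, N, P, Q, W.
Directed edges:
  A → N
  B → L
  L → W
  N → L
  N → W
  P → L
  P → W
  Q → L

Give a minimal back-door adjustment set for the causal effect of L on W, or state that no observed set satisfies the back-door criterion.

desc(L)\{L}={W}; candidates ⊆ {A,B,N,P,Q}.
size 0: {}; under {} L still reaches {A,B,N,P,Q,W} ∋ W.
size 1: {A}, {B}, {N} …(+2); under {A} L still reaches {B,N,P,Q,W} ∋ W.
{N,P}: L⊥W given {N,P} in G with L→· removed — back-door holds.

L→W: minimal back-door set {N, P}.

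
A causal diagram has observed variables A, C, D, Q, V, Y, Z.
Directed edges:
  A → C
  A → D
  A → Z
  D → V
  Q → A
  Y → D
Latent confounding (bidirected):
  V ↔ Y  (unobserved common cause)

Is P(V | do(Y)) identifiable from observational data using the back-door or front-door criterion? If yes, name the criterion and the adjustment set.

P(V|do(Y)): frontdoor, adjust for {D}.

desc(Y)\{Y}={D,V}; candidates ⊆ {A,C,Q,Z}.
Y↔V: latent back-door arc(s) into Y.
size 0: {}; under {} Y still reaches {V} ∋ V.
size 1: {A}, {C}, {Q} …(+1); under {A} Y still reaches {V} ∋ V.
size 2: {A,C}, {A,Q}, {A,Z} …(+3); under {A,C} Y still reaches {V} ∋ V.
Y↔V cannot be blocked by any observed set — no back-door set.
{D}: (i) intercepts every directed Y→V path; (ii) no back-door Y→{D}; (iii) {Y} blocks every back-door {D}→V. Front-door holds.
P(V|do(Y)) = Σ_{D} P(D|Y) Σ_{Y'} P(V|D,Y')P(Y').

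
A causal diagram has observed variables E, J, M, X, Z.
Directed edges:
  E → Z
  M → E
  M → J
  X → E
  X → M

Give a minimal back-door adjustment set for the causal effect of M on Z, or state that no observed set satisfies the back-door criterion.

M→Z: minimal back-door set {X}.

desc(M)\{M}={E,J,Z}; candidates ⊆ {X}.
size 0: {}; under {} M still reaches {E,X,Z} ∋ Z.
{X}: M⊥Z given {X} in G with M→· removed — back-door holds.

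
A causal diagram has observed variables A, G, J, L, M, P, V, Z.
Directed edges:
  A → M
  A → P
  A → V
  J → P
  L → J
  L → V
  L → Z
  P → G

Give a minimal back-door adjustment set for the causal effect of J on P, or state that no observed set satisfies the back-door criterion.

desc(J)\{J}={G,P}; candidates ⊆ {A,L,M,V,Z}.
∅: J⊥P given ∅ in G with J→· removed — back-door holds.

J→P: minimal back-door set ∅.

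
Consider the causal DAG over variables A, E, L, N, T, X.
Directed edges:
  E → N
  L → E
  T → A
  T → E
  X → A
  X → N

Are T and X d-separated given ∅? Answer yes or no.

Yes — T ⊥ X | ∅.

Bayes-Ball from T | ∅ reaches {A,E,N}.
X ∉ reach(T|∅) ⇒ T ⊥ X | ∅.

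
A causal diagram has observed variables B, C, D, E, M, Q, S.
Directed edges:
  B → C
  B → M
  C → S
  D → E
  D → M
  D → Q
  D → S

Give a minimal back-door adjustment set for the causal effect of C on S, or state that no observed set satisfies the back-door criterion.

C→S: minimal back-door set ∅.

desc(C)\{C}={S}; candidates ⊆ {B,D,E,M,Q}.
∅: C⊥S given ∅ in G with C→· removed — back-door holds.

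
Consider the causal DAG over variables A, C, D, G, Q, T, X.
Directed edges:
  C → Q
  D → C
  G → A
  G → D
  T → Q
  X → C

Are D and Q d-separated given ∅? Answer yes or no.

No — D and Q are d-connected given ∅.

Bayes-Ball from D | ∅ reaches {A,C,G,Q}.
Q ∈ reach(D|∅) ⇒ D ⊥̸ Q | ∅.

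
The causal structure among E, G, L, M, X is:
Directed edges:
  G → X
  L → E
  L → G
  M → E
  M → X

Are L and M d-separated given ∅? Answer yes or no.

Yes — L ⊥ M | ∅.

Bayes-Ball from L | ∅ reaches {E,G,X}.
M ∉ reach(L|∅) ⇒ L ⊥ M | ∅.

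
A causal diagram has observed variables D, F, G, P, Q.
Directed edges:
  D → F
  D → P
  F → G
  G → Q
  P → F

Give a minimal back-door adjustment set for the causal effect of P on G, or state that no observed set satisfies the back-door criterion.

P→G: minimal back-door set {D}.

desc(P)\{P}={F,G,Q}; candidates ⊆ {D}.
size 0: {}; under {} P still reaches {D,F,G,Q} ∋ G.
{D}: P⊥G given {D} in G with P→· removed — back-door holds.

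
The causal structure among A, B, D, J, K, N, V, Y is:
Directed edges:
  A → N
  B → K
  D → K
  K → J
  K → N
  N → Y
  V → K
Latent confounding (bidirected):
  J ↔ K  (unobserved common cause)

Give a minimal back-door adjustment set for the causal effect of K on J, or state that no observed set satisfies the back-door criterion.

K→J: no observed back-door set.

desc(K)\{K}={J,N,Y}; candidates ⊆ {A,B,D,V}.
K↔J: latent back-door arc(s) into K.
size 0: {}; under {} K still reaches {B,D,J,V} ∋ J.
size 1: {A}, {B}, {D} …(+1); under {A} K still reaches {B,D,J,V} ∋ J.
size 2: {A,B}, {A,D}, {A,V} …(+3); under {A,B} K still reaches {D,J,V} ∋ J.
K↔J cannot be blocked by any observed set — no back-door set.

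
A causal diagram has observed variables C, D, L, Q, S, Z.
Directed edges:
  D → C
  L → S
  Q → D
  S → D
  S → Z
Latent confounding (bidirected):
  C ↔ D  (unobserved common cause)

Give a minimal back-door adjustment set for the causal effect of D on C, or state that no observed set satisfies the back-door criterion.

desc(D)\{D}={C}; candidates ⊆ {L,Q,S,Z}.
D↔C: latent back-door arc(s) into D.
size 0: {}; under {} D still reaches {C,L,Q,S,Z} ∋ C.
size 1: {L}, {Q}, {S} …(+1); under {L} D still reaches {C,Q,S,Z} ∋ C.
size 2: {L,Q}, {L,S}, {L,Z} …(+3); under {L,Q} D still reaches {C,S,Z} ∋ C.
D↔C cannot be blocked by any observed set — no back-door set.

D→C: no observed back-door set.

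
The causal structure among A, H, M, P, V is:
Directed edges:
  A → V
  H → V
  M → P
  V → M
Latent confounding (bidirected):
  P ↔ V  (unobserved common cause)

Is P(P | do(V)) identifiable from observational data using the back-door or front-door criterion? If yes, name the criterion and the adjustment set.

P(P|do(V)): frontdoor, adjust for {M}.

desc(V)\{V}={M,P}; candidates ⊆ {A,H}.
V↔P: latent back-door arc(s) into V.
size 0: {}; under {} V still reaches {A,H,P} ∋ P.
size 1: {A}, {H}; under {A} V still reaches {H,P} ∋ P.
size 2: {A,H}; under {A,H} V still reaches {P} ∋ P.
V↔P cannot be blocked by any observed set — no back-door set.
{M}: (i) intercepts every directed V→P path; (ii) no back-door V→{M}; (iii) {V} blocks every back-door {M}→P. Front-door holds.
P(P|do(V)) = Σ_{M} P(M|V) Σ_{V'} P(P|M,V')P(V').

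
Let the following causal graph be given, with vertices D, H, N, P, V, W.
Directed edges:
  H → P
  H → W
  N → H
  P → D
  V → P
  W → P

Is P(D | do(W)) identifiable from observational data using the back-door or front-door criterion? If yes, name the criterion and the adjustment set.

P(D|do(W)): backdoor, adjust for {H}.

desc(W)\{W}={D,P}; candidates ⊆ {H,N,V}.
size 0: {}; under {} W still reaches {D,H,N,P} ∋ D.
{H}: W⊥D given {H} in G with W→· removed — back-door holds.
P(D|do(W)) = Σ_{H} P(D|W,H)·P(H).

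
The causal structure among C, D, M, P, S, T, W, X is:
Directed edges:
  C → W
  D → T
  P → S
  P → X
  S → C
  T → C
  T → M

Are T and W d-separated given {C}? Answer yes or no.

Bayes-Ball from T | {C} reaches {D,M,P,S,X}.
W ∉ reach(T|{C}) ⇒ T ⊥ W | {C}.

Yes — T ⊥ W | {C}.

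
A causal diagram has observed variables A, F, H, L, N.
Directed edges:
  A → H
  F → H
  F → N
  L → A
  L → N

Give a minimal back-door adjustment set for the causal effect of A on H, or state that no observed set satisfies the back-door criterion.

A→H: minimal back-door set ∅.

desc(A)\{A}={H}; candidates ⊆ {F,L,N}.
∅: A⊥H given ∅ in G with A→· removed — back-door holds.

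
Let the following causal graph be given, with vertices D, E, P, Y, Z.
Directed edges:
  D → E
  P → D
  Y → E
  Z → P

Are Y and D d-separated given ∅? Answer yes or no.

Yes — Y ⊥ D | ∅.

Bayes-Ball from Y | ∅ reaches {E}.
D ∉ reach(Y|∅) ⇒ Y ⊥ D | ∅.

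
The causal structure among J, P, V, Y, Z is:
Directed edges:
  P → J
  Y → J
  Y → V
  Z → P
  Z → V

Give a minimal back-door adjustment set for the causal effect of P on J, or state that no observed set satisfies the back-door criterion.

desc(P)\{P}={J}; candidates ⊆ {V,Y,Z}.
∅: P⊥J given ∅ in G with P→· removed — back-door holds.

P→J: minimal back-door set ∅.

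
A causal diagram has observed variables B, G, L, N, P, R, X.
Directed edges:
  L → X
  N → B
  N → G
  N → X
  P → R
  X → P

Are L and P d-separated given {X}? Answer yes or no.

Yes — L ⊥ P | {X}.

Bayes-Ball from L | {X} reaches {B,G,N}.
P ∉ reach(L|{X}) ⇒ L ⊥ P | {X}.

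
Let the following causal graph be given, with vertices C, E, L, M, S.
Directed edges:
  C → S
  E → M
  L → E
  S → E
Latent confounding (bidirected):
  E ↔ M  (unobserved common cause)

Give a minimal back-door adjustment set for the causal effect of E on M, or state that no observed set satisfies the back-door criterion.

E→M: no observed back-door set.

desc(E)\{E}={M}; candidates ⊆ {C,L,S}.
E↔M: latent back-door arc(s) into E.
size 0: {}; under {} E still reaches {C,L,M,S} ∋ M.
size 1: {C}, {L}, {S}; under {C} E still reaches {L,M,S} ∋ M.
size 2: {C,L}, {C,S}, {L,S}; under {C,L} E still reaches {M,S} ∋ M.
E↔M cannot be blocked by any observed set — no back-door set.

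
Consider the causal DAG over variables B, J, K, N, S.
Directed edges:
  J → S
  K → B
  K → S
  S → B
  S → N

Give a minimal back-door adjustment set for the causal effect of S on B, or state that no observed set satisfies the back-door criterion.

S→B: minimal back-door set {K}.

desc(S)\{S}={B,N}; candidates ⊆ {J,K}.
size 0: {}; under {} S still reaches {B,J,K} ∋ B.
{K}: S⊥B given {K} in G with S→· removed — back-door holds.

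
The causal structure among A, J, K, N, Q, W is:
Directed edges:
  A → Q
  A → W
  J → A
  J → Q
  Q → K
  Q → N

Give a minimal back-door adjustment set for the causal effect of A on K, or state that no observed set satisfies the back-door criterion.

desc(A)\{A}={K,N,Q,W}; candidates ⊆ {J}.
size 0: {}; under {} A still reaches {J,K,N,Q} ∋ K.
{J}: A⊥K given {J} in G with A→· removed — back-door holds.

A→K: minimal back-door set {J}.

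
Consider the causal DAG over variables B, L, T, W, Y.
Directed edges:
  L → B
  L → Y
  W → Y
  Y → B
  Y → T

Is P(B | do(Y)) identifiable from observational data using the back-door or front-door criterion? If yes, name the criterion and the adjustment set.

desc(Y)\{Y}={B,T}; candidates ⊆ {L,W}.
size 0: {}; under {} Y still reaches {B,L,W} ∋ B.
{L}: Y⊥B given {L} in G with Y→· removed — back-door holds.
P(B|do(Y)) = Σ_{L} P(B|Y,L)·P(L).

P(B|do(Y)): backdoor, adjust for {L}.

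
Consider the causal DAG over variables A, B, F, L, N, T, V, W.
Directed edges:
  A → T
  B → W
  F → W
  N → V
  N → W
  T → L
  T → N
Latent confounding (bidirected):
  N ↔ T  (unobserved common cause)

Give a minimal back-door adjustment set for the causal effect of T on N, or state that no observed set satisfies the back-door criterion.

desc(T)\{T}={L,N,V,W}; candidates ⊆ {A,B,F}.
T↔N: latent back-door arc(s) into T.
size 0: {}; under {} T still reaches {A,N,V,W} ∋ N.
size 1: {A}, {B}, {F}; under {A} T still reaches {N,V,W} ∋ N.
size 2: {A,B}, {A,F}, {B,F}; under {A,B} T still reaches {N,V,W} ∋ N.
T↔N cannot be blocked by any observed set — no back-door set.

T→N: no observed back-door set.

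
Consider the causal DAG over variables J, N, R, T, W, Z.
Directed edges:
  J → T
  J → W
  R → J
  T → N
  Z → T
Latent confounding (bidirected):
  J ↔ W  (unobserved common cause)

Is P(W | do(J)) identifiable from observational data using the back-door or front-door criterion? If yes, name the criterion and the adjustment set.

P(W|do(J)): not identifiable (no BD/FD set).

desc(J)\{J}={N,T,W}; candidates ⊆ {R,Z}.
J↔W: latent back-door arc(s) into J.
size 0: {}; under {} J still reaches {R,W} ∋ W.
size 1: {R}, {Z}; under {R} J still reaches {W} ∋ W.
size 2: {R,Z}; under {R,Z} J still reaches {W} ∋ W.
J↔W cannot be blocked by any observed set — no back-door set.
No mediator lies on a directed J→…→W path.
Neither criterion identifies P(W|do(J)) in this graph.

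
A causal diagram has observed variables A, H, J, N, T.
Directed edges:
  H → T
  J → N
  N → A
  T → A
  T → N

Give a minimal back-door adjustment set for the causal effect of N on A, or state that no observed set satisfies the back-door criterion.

desc(N)\{N}={A}; candidates ⊆ {H,J,T}.
size 0: {}; under {} N still reaches {A,H,J,T} ∋ A.
{T}: N⊥A given {T} in G with N→· removed — back-door holds.

N→A: minimal back-door set {T}.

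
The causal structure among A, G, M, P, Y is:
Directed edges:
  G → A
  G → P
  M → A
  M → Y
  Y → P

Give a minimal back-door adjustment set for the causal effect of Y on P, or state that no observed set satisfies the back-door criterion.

desc(Y)\{Y}={P}; candidates ⊆ {A,G,M}.
∅: Y⊥P given ∅ in G with Y→· removed — back-door holds.

Y→P: minimal back-door set ∅.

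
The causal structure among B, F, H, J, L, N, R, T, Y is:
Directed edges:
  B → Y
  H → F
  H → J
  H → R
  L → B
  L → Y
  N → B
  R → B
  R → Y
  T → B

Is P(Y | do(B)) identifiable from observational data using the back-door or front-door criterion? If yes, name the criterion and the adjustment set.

desc(B)\{B}={Y}; candidates ⊆ {F,H,J,L,N,R,T}.
size 0: {}; under {} B still reaches {F,H,J,L,N,R,T,Y} ∋ Y.
size 1: {F}, {H}, {J} …(+4); under {F} B still reaches {H,J,L,N,R,T,Y} ∋ Y.
{L,R}: B⊥Y given {L,R} in G with B→· removed — back-door holds.
P(Y|do(B)) = Σ_{L,R} P(Y|B,L,R)·P(L,R).

P(Y|do(B)): backdoor, adjust for {L, R}.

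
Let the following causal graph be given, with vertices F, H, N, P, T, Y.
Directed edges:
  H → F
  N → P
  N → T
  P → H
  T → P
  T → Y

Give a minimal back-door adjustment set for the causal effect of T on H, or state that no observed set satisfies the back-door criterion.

desc(T)\{T}={F,H,P,Y}; candidates ⊆ {N}.
size 0: {}; under {} T still reaches {F,H,N,P} ∋ H.
{N}: T⊥H given {N} in G with T→· removed — back-door holds.

T→H: minimal back-door set {N}.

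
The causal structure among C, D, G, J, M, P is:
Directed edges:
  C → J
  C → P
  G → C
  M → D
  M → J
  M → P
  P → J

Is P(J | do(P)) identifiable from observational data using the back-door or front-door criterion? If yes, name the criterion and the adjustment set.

P(J|do(P)): backdoor, adjust for {C, M}.

desc(P)\{P}={J}; candidates ⊆ {C,D,G,M}.
size 0: {}; under {} P still reaches {C,D,G,J,M} ∋ J.
size 1: {C}, {D}, {G} …(+1); under {C} P still reaches {D,J,M} ∋ J.
{C,M}: P⊥J given {C,M} in G with P→· removed — back-door holds.
P(J|do(P)) = Σ_{C,M} P(J|P,C,M)·P(C,M).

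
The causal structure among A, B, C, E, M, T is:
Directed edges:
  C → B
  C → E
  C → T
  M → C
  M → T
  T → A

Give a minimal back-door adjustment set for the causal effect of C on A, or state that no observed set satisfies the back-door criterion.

C→A: minimal back-door set {M}.

desc(C)\{C}={A,B,E,T}; candidates ⊆ {M}.
size 0: {}; under {} C still reaches {A,M,T} ∋ A.
{M}: C⊥A given {M} in G with C→· removed — back-door holds.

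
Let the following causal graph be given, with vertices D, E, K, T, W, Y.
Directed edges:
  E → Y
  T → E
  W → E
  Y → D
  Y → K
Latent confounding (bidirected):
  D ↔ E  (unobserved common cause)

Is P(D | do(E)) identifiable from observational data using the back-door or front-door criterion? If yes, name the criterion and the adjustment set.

P(D|do(E)): frontdoor, adjust for {Y}.

desc(E)\{E}={D,K,Y}; candidates ⊆ {T,W}.
E↔D: latent back-door arc(s) into E.
size 0: {}; under {} E still reaches {D,T,W} ∋ D.
size 1: {T}, {W}; under {T} E still reaches {D,W} ∋ D.
size 2: {T,W}; under {T,W} E still reaches {D} ∋ D.
E↔D cannot be blocked by any observed set — no back-door set.
{Y}: (i) intercepts every directed E→D path; (ii) no back-door E→{Y}; (iii) {E} blocks every back-door {Y}→D. Front-door holds.
P(D|do(E)) = Σ_{Y} P(Y|E) Σ_{E'} P(D|Y,E')P(E').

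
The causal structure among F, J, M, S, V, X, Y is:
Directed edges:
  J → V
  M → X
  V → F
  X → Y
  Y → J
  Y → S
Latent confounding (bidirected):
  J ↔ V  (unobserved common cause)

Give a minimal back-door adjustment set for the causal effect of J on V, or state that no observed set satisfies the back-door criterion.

desc(J)\{J}={F,V}; candidates ⊆ {M,S,X,Y}.
J↔V: latent back-door arc(s) into J.
size 0: {}; under {} J still reaches {F,M,S,V,X,Y} ∋ V.
size 1: {M}, {S}, {X} …(+1); under {M} J still reaches {F,S,V,X,Y} ∋ V.
size 2: {M,S}, {M,X}, {M,Y} …(+3); under {M,S} J still reaches {F,V,X,Y} ∋ V.
J↔V cannot be blocked by any observed set — no back-door set.

J→V: no observed back-door set.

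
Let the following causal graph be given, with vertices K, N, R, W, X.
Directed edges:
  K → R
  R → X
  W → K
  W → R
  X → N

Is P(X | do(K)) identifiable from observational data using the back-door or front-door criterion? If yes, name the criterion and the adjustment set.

P(X|do(K)): backdoor, adjust for {W}.

desc(K)\{K}={N,R,X}; candidates ⊆ {W}.
size 0: {}; under {} K still reaches {N,R,W,X} ∋ X.
{W}: K⊥X given {W} in G with K→· removed — back-door holds.
P(X|do(K)) = Σ_{W} P(X|K,W)·P(W).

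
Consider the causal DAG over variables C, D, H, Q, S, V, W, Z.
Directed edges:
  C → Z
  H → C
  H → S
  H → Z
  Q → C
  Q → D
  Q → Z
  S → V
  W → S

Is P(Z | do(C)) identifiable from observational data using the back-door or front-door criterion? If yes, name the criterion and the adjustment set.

P(Z|do(C)): backdoor, adjust for {H, Q}.

desc(C)\{C}={Z}; candidates ⊆ {D,H,Q,S,V,W}.
size 0: {}; under {} C still reaches {D,H,Q,S,V,Z} ∋ Z.
size 1: {D}, {H}, {Q} …(+3); under {D} C still reaches {H,Q,S,V,Z} ∋ Z.
{H,Q}: C⊥Z given {H,Q} in G with C→· removed — back-door holds.
P(Z|do(C)) = Σ_{H,Q} P(Z|C,H,Q)·P(H,Q).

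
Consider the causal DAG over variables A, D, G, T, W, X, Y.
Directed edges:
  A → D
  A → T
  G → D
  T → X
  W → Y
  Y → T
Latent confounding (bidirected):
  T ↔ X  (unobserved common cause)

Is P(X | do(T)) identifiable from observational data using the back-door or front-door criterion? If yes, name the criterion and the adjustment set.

desc(T)\{T}={X}; candidates ⊆ {A,D,G,W,Y}.
T↔X: latent back-door arc(s) into T.
size 0: {}; under {} T still reaches {A,D,W,X,Y} ∋ X.
size 1: {A}, {D}, {G} …(+2); under {A} T still reaches {W,X,Y} ∋ X.
size 2: {A,D}, {A,G}, {A,W} …(+7); under {A,D} T still reaches {W,X,Y} ∋ X.
T↔X cannot be blocked by any observed set — no back-door set.
No mediator lies on a directed T→…→X path.
Neither criterion identifies P(X|do(T)) in this graph.

P(X|do(T)): not identifiable (no BD/FD set).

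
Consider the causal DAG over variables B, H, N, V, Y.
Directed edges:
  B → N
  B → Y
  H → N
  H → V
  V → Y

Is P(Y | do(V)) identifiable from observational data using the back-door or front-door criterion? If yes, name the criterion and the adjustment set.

P(Y|do(V)): backdoor, adjust for ∅.

desc(V)\{V}={Y}; candidates ⊆ {B,H,N}.
∅: V⊥Y given ∅ in G with V→· removed — back-door holds.
P(Y|do(V)) = P(Y|V) — no adjustment needed.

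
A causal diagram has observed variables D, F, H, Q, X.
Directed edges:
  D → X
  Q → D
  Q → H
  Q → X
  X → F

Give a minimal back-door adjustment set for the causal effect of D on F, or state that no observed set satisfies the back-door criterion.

D→F: minimal back-door set {Q}.

desc(D)\{D}={F,X}; candidates ⊆ {H,Q}.
size 0: {}; under {} D still reaches {F,H,Q,X} ∋ F.
{Q}: D⊥F given {Q} in G with D→· removed — back-door holds.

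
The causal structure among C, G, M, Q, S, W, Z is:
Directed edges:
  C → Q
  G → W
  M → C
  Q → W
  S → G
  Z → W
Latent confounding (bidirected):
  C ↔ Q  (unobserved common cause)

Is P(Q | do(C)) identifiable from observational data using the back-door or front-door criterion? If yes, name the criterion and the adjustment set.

desc(C)\{C}={Q,W}; candidates ⊆ {G,M,S,Z}.
C↔Q: latent back-door arc(s) into C.
size 0: {}; under {} C still reaches {M,Q,W} ∋ Q.
size 1: {G}, {M}, {S} …(+1); under {G} C still reaches {M,Q,W} ∋ Q.
size 2: {G,M}, {G,S}, {G,Z} …(+3); under {G,M} C still reaches {Q,W} ∋ Q.
C↔Q cannot be blocked by any observed set — no back-door set.
No mediator lies on a directed C→…→Q path.
Neither criterion identifies P(Q|do(C)) in this graph.

P(Q|do(C)): not identifiable (no BD/FD set).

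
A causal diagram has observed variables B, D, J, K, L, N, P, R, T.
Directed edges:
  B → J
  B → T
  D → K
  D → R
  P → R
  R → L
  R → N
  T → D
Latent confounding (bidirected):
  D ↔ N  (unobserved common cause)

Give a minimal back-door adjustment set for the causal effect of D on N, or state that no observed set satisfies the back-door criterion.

D→N: no observed back-door set.

desc(D)\{D}={K,L,N,R}; candidates ⊆ {B,J,P,T}.
D↔N: latent back-door arc(s) into D.
size 0: {}; under {} D still reaches {B,J,N,T} ∋ N.
size 1: {B}, {J}, {P} …(+1); under {B} D still reaches {N,T} ∋ N.
size 2: {B,J}, {B,P}, {B,T} …(+3); under {B,J} D still reaches {N,T} ∋ N.
D↔N cannot be blocked by any observed set — no back-door set.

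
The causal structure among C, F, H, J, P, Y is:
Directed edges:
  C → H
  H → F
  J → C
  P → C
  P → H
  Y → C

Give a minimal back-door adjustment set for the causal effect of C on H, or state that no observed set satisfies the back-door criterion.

C→H: minimal back-door set {P}.

desc(C)\{C}={F,H}; candidates ⊆ {J,P,Y}.
size 0: {}; under {} C still reaches {F,H,J,P,Y} ∋ H.
{P}: C⊥H given {P} in G with C→· removed — back-door holds.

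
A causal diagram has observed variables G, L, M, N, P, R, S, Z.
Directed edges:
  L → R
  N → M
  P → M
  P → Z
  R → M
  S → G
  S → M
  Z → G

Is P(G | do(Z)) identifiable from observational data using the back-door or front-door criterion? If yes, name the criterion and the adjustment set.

desc(Z)\{Z}={G}; candidates ⊆ {L,M,N,P,R,S}.
∅: Z⊥G given ∅ in G with Z→· removed — back-door holds.
P(G|do(Z)) = P(G|Z) — no adjustment needed.

P(G|do(Z)): backdoor, adjust for ∅.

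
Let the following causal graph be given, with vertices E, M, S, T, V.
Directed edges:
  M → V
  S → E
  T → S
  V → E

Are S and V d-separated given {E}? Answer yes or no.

Bayes-Ball from S | {E} reaches {M,T,V}.
V ∈ reach(S|{E}) ⇒ S ⊥̸ V | {E}.

No — S and V are d-connected given {E}.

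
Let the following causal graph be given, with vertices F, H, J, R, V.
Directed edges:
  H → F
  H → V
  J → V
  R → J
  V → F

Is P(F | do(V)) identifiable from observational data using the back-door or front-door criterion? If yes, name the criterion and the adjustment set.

desc(V)\{V}={F}; candidates ⊆ {H,J,R}.
size 0: {}; under {} V still reaches {F,H,J,R} ∋ F.
{H}: V⊥F given {H} in G with V→· removed — back-door holds.
P(F|do(V)) = Σ_{H} P(F|V,H)·P(H).

P(F|do(V)): backdoor, adjust for {H}.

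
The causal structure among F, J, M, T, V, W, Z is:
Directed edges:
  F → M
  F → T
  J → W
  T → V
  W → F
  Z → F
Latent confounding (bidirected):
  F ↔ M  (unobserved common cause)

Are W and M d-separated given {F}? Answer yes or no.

No — W and M are d-connected given {F}.

Bayes-Ball from W | {F} reaches {J,M,Z}.
M ∈ reach(W|{F}) ⇒ W ⊥̸ M | {F}.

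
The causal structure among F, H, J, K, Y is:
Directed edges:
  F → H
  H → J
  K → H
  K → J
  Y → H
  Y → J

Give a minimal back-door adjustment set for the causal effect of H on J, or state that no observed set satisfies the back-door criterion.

H→J: minimal back-door set {K, Y}.

desc(H)\{H}={J}; candidates ⊆ {F,K,Y}.
size 0: {}; under {} H still reaches {F,J,K,Y} ∋ J.
size 1: {F}, {K}, {Y}; under {F} H still reaches {J,K,Y} ∋ J.
{K,Y}: H⊥J given {K,Y} in G with H→· removed — back-door holds.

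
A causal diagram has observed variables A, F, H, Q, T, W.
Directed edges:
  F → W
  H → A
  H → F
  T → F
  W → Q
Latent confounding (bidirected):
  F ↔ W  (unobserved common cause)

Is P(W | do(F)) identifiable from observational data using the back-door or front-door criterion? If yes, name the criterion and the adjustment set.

desc(F)\{F}={Q,W}; candidates ⊆ {A,H,T}.
F↔W: latent back-door arc(s) into F.
size 0: {}; under {} F still reaches {A,H,Q,T,W} ∋ W.
size 1: {A}, {H}, {T}; under {A} F still reaches {H,Q,T,W} ∋ W.
size 2: {A,H}, {A,T}, {H,T}; under {A,H} F still reaches {Q,T,W} ∋ W.
F↔W cannot be blocked by any observed set — no back-door set.
No mediator lies on a directed F→…→W path.
Neither criterion identifies P(W|do(F)) in this graph.

P(W|do(F)): not identifiable (no BD/FD set).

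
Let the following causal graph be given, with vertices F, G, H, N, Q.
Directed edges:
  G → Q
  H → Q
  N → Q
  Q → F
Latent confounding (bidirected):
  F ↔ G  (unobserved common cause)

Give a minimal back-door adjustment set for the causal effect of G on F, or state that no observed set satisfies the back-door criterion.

desc(G)\{G}={F,Q}; candidates ⊆ {H,N}.
G↔F: latent back-door arc(s) into G.
size 0: {}; under {} G still reaches {F} ∋ F.
size 1: {H}, {N}; under {H} G still reaches {F} ∋ F.
size 2: {H,N}; under {H,N} G still reaches {F} ∋ F.
G↔F cannot be blocked by any observed set — no back-door set.

G→F: no observed back-door set.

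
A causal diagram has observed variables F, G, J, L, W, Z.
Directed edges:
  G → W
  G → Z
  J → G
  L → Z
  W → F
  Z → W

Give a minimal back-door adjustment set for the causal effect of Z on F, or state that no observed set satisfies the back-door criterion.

desc(Z)\{Z}={F,W}; candidates ⊆ {G,J,L}.
size 0: {}; under {} Z still reaches {F,G,J,L,W} ∋ F.
{G}: Z⊥F given {G} in G with Z→· removed — back-door holds.

Z→F: minimal back-door set {G}.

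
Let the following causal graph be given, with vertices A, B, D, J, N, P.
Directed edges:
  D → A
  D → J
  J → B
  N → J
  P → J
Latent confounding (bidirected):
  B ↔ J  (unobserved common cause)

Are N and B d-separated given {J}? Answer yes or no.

Bayes-Ball from N | {J} reaches {A,B,D,P}.
B ∈ reach(N|{J}) ⇒ N ⊥̸ B | {J}.

No — N and B are d-connected given {J}.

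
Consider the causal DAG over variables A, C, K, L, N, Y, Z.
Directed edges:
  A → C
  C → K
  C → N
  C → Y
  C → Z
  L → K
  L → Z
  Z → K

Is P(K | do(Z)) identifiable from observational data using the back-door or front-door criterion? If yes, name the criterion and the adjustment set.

P(K|do(Z)): backdoor, adjust for {C, L}.

desc(Z)\{Z}={K}; candidates ⊆ {A,C,L,N,Y}.
size 0: {}; under {} Z still reaches {A,C,K,L,N,Y} ∋ K.
size 1: {A}, {C}, {L} …(+2); under {A} Z still reaches {C,K,L,N,Y} ∋ K.
{C,L}: Z⊥K given {C,L} in G with Z→· removed — back-door holds.
P(K|do(Z)) = Σ_{C,L} P(K|Z,C,L)·P(C,L).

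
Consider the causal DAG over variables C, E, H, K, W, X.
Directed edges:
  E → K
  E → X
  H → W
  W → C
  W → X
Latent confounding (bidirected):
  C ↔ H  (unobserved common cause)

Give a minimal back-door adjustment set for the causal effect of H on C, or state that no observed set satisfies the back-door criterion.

H→C: no observed back-door set.

desc(H)\{H}={C,W,X}; candidates ⊆ {E,K}.
H↔C: latent back-door arc(s) into H.
size 0: {}; under {} H still reaches {C} ∋ C.
size 1: {E}, {K}; under {E} H still reaches {C} ∋ C.
size 2: {E,K}; under {E,K} H still reaches {C} ∋ C.
H↔C cannot be blocked by any observed set — no back-door set.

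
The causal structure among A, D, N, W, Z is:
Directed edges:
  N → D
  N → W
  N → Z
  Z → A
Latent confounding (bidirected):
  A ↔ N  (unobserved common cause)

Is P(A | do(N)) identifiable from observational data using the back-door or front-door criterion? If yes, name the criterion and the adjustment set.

P(A|do(N)): frontdoor, adjust for {Z}.

desc(N)\{N}={A,D,W,Z}; candidates ⊆ {—}.
N↔A: latent back-door arc(s) into N.
size 0: {}; under {} N still reaches {A} ∋ A.
N↔A cannot be blocked by any observed set — no back-door set.
{Z}: (i) intercepts every directed N→A path; (ii) no back-door N→{Z}; (iii) {N} blocks every back-door {Z}→A. Front-door holds.
P(A|do(N)) = Σ_{Z} P(Z|N) Σ_{N'} P(A|Z,N')P(N').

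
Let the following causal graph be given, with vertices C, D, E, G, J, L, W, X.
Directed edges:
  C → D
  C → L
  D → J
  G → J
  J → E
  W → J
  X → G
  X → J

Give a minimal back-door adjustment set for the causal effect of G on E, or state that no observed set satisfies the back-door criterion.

desc(G)\{G}={E,J}; candidates ⊆ {C,D,L,W,X}.
size 0: {}; under {} G still reaches {E,J,X} ∋ E.
{X}: G⊥E given {X} in G with G→· removed — back-door holds.

G→E: minimal back-door set {X}.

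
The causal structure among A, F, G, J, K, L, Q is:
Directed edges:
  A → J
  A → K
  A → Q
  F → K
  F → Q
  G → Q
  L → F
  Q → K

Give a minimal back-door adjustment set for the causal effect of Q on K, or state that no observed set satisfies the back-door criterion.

Q→K: minimal back-door set {A, F}.

desc(Q)\{Q}={K}; candidates ⊆ {A,F,G,J,L}.
size 0: {}; under {} Q still reaches {A,F,G,J,K,L} ∋ K.
size 1: {A}, {F}, {G} …(+2); under {A} Q still reaches {F,G,K,L} ∋ K.
{A,F}: Q⊥K given {A,F} in G with Q→· removed — back-door holds.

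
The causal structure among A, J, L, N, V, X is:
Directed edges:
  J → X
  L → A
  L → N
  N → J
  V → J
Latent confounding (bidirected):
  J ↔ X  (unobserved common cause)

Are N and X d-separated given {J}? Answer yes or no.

No — N and X are d-connected given {J}.

Bayes-Ball from N | {J} reaches {A,L,V,X}.
X ∈ reach(N|{J}) ⇒ N ⊥̸ X | {J}.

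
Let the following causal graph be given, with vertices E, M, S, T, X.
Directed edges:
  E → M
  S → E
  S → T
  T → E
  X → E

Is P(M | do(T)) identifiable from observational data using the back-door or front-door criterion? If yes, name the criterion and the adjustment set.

P(M|do(T)): backdoor, adjust for {S}.

desc(T)\{T}={E,M}; candidates ⊆ {S,X}.
size 0: {}; under {} T still reaches {E,M,S} ∋ M.
{S}: T⊥M given {S} in G with T→· removed — back-door holds.
P(M|do(T)) = Σ_{S} P(M|T,S)·P(S).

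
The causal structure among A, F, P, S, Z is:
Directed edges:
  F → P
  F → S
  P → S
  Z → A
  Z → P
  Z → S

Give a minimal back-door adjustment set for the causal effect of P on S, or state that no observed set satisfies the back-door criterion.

desc(P)\{P}={S}; candidates ⊆ {A,F,Z}.
size 0: {}; under {} P still reaches {A,F,S,Z} ∋ S.
size 1: {A}, {F}, {Z}; under {A} P still reaches {F,S,Z} ∋ S.
{F,Z}: P⊥S given {F,Z} in G with P→· removed — back-door holds.

P→S: minimal back-door set {F, Z}.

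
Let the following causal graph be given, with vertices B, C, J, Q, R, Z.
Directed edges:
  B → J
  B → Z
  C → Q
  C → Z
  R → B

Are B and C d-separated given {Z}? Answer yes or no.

Bayes-Ball from B | {Z} reaches {C,J,Q,R}.
C ∈ reach(B|{Z}) ⇒ B ⊥̸ C | {Z}.

No — B and C are d-connected given {Z}.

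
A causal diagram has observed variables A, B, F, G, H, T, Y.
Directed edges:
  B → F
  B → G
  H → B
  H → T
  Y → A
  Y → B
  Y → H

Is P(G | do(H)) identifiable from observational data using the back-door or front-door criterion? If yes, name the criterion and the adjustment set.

P(G|do(H)): backdoor, adjust for {Y}.

desc(H)\{H}={B,F,G,T}; candidates ⊆ {A,Y}.
size 0: {}; under {} H still reaches {A,B,F,G,Y} ∋ G.
{Y}: H⊥G given {Y} in G with H→· removed — back-door holds.
P(G|do(H)) = Σ_{Y} P(G|H,Y)·P(Y).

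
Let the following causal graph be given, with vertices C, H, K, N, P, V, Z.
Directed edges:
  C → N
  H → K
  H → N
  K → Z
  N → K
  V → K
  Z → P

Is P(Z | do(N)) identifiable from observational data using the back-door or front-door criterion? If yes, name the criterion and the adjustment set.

desc(N)\{N}={K,P,Z}; candidates ⊆ {C,H,V}.
size 0: {}; under {} N still reaches {C,H,K,P,Z} ∋ Z.
{H}: N⊥Z given {H} in G with N→· removed — back-door holds.
P(Z|do(N)) = Σ_{H} P(Z|N,H)·P(H).

P(Z|do(N)): backdoor, adjust for {H}.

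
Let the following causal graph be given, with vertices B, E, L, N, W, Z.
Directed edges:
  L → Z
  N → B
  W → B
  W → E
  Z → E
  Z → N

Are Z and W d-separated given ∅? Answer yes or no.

Bayes-Ball from Z | ∅ reaches {B,E,L,N}.
W ∉ reach(Z|∅) ⇒ Z ⊥ W | ∅.

Yes — Z ⊥ W | ∅.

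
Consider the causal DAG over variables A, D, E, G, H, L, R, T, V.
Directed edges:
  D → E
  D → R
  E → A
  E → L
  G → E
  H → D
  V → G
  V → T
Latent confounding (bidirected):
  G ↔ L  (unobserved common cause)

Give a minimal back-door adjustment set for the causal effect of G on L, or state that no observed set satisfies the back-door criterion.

desc(G)\{G}={A,E,L}; candidates ⊆ {D,H,R,T,V}.
G↔L: latent back-door arc(s) into G.
size 0: {}; under {} G still reaches {L,T,V} ∋ L.
size 1: {D}, {H}, {R} …(+2); under {D} G still reaches {L,T,V} ∋ L.
size 2: {D,H}, {D,R}, {D,T} …(+7); under {D,H} G still reaches {L,T,V} ∋ L.
G↔L cannot be blocked by any observed set — no back-door set.

G→L: no observed back-door set.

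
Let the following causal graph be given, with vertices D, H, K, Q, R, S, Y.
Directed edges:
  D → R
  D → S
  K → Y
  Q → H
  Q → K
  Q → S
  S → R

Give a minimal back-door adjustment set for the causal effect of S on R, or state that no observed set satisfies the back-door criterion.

desc(S)\{S}={R}; candidates ⊆ {D,H,K,Q,Y}.
size 0: {}; under {} S still reaches {D,H,K,Q,R,Y} ∋ R.
{D}: S⊥R given {D} in G with S→· removed — back-door holds.

S→R: minimal back-door set {D}.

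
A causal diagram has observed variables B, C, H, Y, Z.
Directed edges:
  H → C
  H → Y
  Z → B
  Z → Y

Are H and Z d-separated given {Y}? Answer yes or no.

Bayes-Ball from H | {Y} reaches {B,C,Z}.
Z ∈ reach(H|{Y}) ⇒ H ⊥̸ Z | {Y}.

No — H and Z are d-connected given {Y}.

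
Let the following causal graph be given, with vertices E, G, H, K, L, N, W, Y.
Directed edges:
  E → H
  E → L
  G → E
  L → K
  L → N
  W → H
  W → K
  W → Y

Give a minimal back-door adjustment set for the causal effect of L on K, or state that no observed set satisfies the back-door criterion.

L→K: minimal back-door set ∅.

desc(L)\{L}={K,N}; candidates ⊆ {E,G,H,W,Y}.
∅: L⊥K given ∅ in G with L→· removed — back-door holds.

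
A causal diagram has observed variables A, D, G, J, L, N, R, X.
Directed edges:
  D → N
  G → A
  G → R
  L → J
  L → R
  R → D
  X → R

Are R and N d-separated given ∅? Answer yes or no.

No — R and N are d-connected given ∅.

Bayes-Ball from R | ∅ reaches {A,D,G,J,L,N,X}.
N ∈ reach(R|∅) ⇒ R ⊥̸ N | ∅.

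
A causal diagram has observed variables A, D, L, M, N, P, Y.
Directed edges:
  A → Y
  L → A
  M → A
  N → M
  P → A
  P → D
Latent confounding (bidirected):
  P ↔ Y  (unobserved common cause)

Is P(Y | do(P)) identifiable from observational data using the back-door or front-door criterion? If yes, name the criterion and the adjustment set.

P(Y|do(P)): frontdoor, adjust for {A}.

desc(P)\{P}={A,D,Y}; candidates ⊆ {L,M,N}.
P↔Y: latent back-door arc(s) into P.
size 0: {}; under {} P still reaches {Y} ∋ Y.
size 1: {L}, {M}, {N}; under {L} P still reaches {Y} ∋ Y.
size 2: {L,M}, {L,N}, {M,N}; under {L,M} P still reaches {Y} ∋ Y.
P↔Y cannot be blocked by any observed set — no back-door set.
{A}: (i) intercepts every directed P→Y path; (ii) no back-door P→{A}; (iii) {P} blocks every back-door {A}→Y. Front-door holds.
P(Y|do(P)) = Σ_{A} P(A|P) Σ_{P'} P(Y|A,P')P(P').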